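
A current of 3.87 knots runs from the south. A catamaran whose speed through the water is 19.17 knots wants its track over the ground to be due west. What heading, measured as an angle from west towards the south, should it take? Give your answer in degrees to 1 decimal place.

The current pushes perpendicular to the desired track; the heading must have a component into the current equal to 3.87 knots: 19.17 sin θ = 3.87.
sin θ = 0.2019, so θ = 11.647°.

11.6°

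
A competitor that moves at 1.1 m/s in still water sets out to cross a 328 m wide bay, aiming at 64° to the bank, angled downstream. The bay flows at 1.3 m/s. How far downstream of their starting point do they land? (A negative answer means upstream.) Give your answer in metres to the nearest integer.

591 m

Perpendicular speed = 0.989 m/s; crossing time = 328 / 0.989 = 331.758 s.
Net downstream speed = 1.782 m/s.
Drift = 1.782 × 331.758 = 591.261 m (downstream).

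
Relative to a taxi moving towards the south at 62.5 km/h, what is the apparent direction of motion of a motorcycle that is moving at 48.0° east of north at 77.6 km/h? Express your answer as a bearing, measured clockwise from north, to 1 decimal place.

Taking east as x and north as y: motorcycle velocity = (57.668, 51.925) km/h; taxi velocity = (0.000, -62.500) km/h.
Velocity of motorcycle relative to taxi = (57.668, 51.925) − (0.000, -62.500) = (57.668, 114.425) km/h.
Bearing = atan2(57.67, 114.42) = 26.75° clockwise from north.

026.7°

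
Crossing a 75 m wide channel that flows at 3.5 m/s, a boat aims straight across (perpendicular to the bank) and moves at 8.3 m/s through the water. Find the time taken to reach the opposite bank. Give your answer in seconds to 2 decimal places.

9.04 s

The component of the boat's velocity perpendicular to the bank is 8.3 m/s.
Only the cross-stream component determines the crossing time; the current contributes nothing perpendicular to the bank.
Time = 75 / 8.300 = 9.036 s.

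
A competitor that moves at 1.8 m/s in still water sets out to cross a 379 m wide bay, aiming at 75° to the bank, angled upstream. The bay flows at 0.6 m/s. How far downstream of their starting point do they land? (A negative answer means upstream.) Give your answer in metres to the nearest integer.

Perpendicular speed = 1.739 m/s; crossing time = 379 / 1.739 = 217.983 s.
Net downstream speed = 0.134 m/s.
Drift = 0.134 × 217.983 = 29.237 m (downstream).

29 m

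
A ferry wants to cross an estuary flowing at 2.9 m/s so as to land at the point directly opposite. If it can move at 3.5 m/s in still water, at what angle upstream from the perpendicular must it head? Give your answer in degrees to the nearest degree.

56°

To cancel the current, the upstream component of the ferry's velocity must equal the flow: 3.5 sin θ = 2.9.
sin θ = 2.9 / 3.5 = 0.8286.
θ = arcsin(0.8286) = 55.952°.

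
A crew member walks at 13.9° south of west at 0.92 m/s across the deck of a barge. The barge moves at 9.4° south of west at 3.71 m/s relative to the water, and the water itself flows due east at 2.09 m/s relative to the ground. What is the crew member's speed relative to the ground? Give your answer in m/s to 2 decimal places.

In east/north components (m/s): crew member relative to barge = (-0.893, -0.221); barge relative to water = (-3.660, -0.606); water relative to ground = (2.090, 0.000).
Sum = (-2.463, -0.827) m/s.
Speed = |(-2.463, -0.827)| = 2.598 m/s.

2.60 m/s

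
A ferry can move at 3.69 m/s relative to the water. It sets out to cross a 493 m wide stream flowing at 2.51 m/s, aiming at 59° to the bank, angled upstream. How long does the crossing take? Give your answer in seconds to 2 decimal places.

The component of the ferry's velocity perpendicular to the bank is 3.69 × sin 59° = 3.163 m/s.
The flow acts along the bank and has no component across it.
Time = 493 / 3.163 = 155.867 s.

155.87 s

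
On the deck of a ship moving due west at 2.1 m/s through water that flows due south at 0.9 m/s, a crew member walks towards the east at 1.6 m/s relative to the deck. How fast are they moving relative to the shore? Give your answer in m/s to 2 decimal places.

1.03 m/s

In east/north components (m/s): crew member relative to ship = (1.600, 0.000); ship relative to water = (-2.100, 0.000); water relative to ground = (0.000, -0.900).
Sum = (-0.500, -0.900) m/s.
Speed = |(-0.500, -0.900)| = 1.030 m/s.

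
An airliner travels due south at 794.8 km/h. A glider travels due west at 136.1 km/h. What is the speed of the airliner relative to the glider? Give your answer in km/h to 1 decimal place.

806.4 km/h

Taking east as x and north as y: airliner velocity = (0.000, -794.800) km/h; glider velocity = (-136.100, 0.000) km/h.
Velocity of airliner relative to glider = (0.000, -794.800) − (-136.100, 0.000) = (136.100, -794.800) km/h.
Magnitude = |(136.100, -794.800)| = 806.369 km/h.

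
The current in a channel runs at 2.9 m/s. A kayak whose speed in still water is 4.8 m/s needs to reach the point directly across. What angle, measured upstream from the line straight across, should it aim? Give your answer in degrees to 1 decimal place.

To cancel the current, the upstream component of the kayak's velocity must equal the flow: 4.8 sin θ = 2.9.
sin θ = 2.9 / 4.8 = 0.6042.
θ = arcsin(0.6042) = 37.169°.

37.2°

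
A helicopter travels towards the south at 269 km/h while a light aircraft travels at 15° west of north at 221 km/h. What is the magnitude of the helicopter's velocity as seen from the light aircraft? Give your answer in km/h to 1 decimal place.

485.8 km/h

Taking east as x and north as y: helicopter velocity = (0.000, -269.000) km/h; light aircraft velocity = (-57.199, 213.470) km/h.
Velocity of helicopter relative to light aircraft = (0.000, -269.000) − (-57.199, 213.470) = (57.199, -482.470) km/h.
Magnitude = |(57.199, -482.470)| = 485.848 km/h.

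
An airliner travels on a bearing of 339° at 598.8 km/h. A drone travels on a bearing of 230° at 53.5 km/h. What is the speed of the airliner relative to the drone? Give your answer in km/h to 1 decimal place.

618.3 km/h

Taking east as x and north as y: airliner velocity = (-214.591, 559.028) km/h; drone velocity = (-40.983, -34.389) km/h.
Velocity of airliner relative to drone = (-214.591, 559.028) − (-40.983, -34.389) = (-173.607, 593.417) km/h.
Magnitude = |(-173.607, 593.417)| = 618.291 km/h.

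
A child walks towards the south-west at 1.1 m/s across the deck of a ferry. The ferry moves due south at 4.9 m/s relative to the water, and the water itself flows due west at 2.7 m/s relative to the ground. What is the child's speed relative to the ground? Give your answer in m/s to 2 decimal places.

In east/north components (m/s): child relative to ferry = (-0.778, -0.778); ferry relative to water = (0.000, -4.900); water relative to ground = (-2.700, 0.000).
Sum = (-3.478, -5.678) m/s.
Speed = |(-3.478, -5.678)| = 6.658 m/s.

6.66 m/s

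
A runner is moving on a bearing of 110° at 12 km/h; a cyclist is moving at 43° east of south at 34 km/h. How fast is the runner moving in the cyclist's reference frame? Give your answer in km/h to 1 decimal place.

Taking east as x and north as y: runner velocity = (11.276, -4.104) km/h; cyclist velocity = (23.188, -24.866) km/h.
Velocity of runner relative to cyclist = (11.276, -4.104) − (23.188, -24.866) = (-11.912, 20.762) km/h.
Magnitude = |(-11.912, 20.762)| = 23.936 km/h.

23.9 km/h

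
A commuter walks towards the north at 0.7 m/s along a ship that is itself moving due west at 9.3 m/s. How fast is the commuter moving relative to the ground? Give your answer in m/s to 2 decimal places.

Taking east as x and north as y: ship velocity = (-9.300, 0.000) m/s; commuter velocity relative to ship = (0.000, 0.700) m/s.
Velocity relative to ground = (-9.300, 0.000) + (0.000, 0.700) = (-9.300, 0.700) m/s.
Speed = |(-9.300, 0.700)| = 9.326 m/s.

9.33 m/s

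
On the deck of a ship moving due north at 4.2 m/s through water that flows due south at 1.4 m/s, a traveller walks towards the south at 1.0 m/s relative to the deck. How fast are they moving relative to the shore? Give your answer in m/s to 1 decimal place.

1.8 m/s

In east/north components (m/s): traveller relative to ship = (0.000, -1.000); ship relative to water = (0.000, 4.200); water relative to ground = (0.000, -1.400).
Sum = (0.000, 1.800) m/s.
Speed = |(0.000, 1.800)| = 1.800 m/s.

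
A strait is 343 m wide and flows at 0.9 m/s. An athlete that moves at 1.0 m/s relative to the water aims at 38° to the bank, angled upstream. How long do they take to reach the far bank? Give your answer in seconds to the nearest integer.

557 s

The component of the athlete's velocity perpendicular to the bank is 1.0 × sin 38° = 0.616 m/s.
The flow acts along the bank and has no component across it.
Time = 343 / 0.616 = 557.124 s.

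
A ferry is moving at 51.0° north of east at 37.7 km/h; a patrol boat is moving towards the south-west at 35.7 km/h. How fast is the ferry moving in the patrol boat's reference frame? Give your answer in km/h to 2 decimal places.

73.30 km/h

Taking east as x and north as y: ferry velocity = (23.725, 29.298) km/h; patrol boat velocity = (-25.244, -25.244) km/h.
Velocity of ferry relative to patrol boat = (23.725, 29.298) − (-25.244, -25.244) = (48.969, 54.542) km/h.
Magnitude = |(48.969, 54.542)| = 73.299 km/h.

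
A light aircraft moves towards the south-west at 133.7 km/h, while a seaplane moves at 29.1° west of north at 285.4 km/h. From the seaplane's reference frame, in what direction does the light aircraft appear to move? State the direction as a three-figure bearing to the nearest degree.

173°

Taking east as x and north as y: light aircraft velocity = (-94.540, -94.540) km/h; seaplane velocity = (-138.800, 249.375) km/h.
Velocity of light aircraft relative to seaplane = (-94.540, -94.540) − (-138.800, 249.375) = (44.260, -343.915) km/h.
Bearing = atan2(44.26, -343.91) = 172.67° clockwise from north.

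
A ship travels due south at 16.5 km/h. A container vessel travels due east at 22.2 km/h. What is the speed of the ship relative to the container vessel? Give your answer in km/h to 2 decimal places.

27.66 km/h

Taking east as x and north as y: ship velocity = (0.000, -16.500) km/h; container vessel velocity = (22.200, 0.000) km/h.
Velocity of ship relative to container vessel = (0.000, -16.500) − (22.200, 0.000) = (-22.200, -16.500) km/h.
Magnitude = |(-22.200, -16.500)| = 27.660 km/h.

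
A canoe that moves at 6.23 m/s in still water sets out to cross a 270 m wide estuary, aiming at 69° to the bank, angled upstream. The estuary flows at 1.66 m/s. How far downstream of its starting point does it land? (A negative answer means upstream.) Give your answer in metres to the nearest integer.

Perpendicular speed = 5.816 m/s; crossing time = 270 / 5.816 = 46.422 s.
Net downstream speed = -0.573 m/s.
Drift = -0.573 × 46.422 = -26.583 m (upstream).

-27 m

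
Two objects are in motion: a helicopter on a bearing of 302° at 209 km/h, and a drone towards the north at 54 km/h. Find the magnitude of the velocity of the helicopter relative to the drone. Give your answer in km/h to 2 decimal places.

186.11 km/h

Taking east as x and north as y: helicopter velocity = (-177.242, 110.753) km/h; drone velocity = (0.000, 54.000) km/h.
Velocity of helicopter relative to drone = (-177.242, 110.753) − (0.000, 54.000) = (-177.242, 56.753) km/h.
Magnitude = |(-177.242, 56.753)| = 186.107 km/h.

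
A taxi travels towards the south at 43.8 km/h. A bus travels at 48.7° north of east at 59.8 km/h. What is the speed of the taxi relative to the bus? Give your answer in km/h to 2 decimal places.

97.11 km/h

Taking east as x and north as y: taxi velocity = (0.000, -43.800) km/h; bus velocity = (39.468, 44.926) km/h.
Velocity of taxi relative to bus = (0.000, -43.800) − (39.468, 44.926) = (-39.468, -88.726) km/h.
Magnitude = |(-39.468, -88.726)| = 97.108 km/h.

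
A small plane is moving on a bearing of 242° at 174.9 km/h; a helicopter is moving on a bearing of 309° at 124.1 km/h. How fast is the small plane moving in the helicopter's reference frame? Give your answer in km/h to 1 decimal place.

170.4 km/h

Taking east as x and north as y: small plane velocity = (-154.428, -82.111) km/h; helicopter velocity = (-96.444, 78.099) km/h.
Velocity of small plane relative to helicopter = (-154.428, -82.111) − (-96.444, 78.099) = (-57.984, -160.209) km/h.
Magnitude = |(-57.984, -160.209)| = 170.379 km/h.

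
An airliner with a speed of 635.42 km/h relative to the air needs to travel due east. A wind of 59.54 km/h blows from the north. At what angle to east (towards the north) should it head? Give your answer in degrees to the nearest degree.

The wind pushes perpendicular to the desired track; the heading must have a component into the wind equal to 59.54 km/h: 635.42 sin θ = 59.54.
sin θ = 0.0937, so θ = 5.377°.

5°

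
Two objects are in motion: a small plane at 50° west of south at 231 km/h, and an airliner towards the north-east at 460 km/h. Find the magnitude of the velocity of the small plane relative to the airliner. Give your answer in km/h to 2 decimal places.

690.41 km/h

Taking east as x and north as y: small plane velocity = (-176.956, -148.484) km/h; airliner velocity = (325.269, 325.269) km/h.
Velocity of small plane relative to airliner = (-176.956, -148.484) − (325.269, 325.269) = (-502.225, -473.753) km/h.
Magnitude = |(-502.225, -473.753)| = 690.415 km/h.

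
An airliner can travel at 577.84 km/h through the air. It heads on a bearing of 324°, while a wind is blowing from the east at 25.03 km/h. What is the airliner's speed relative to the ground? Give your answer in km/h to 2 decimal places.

Taking east as x and north as y: velocity relative to the air = (-339.646, 467.482) km/h; the air relative to ground = (-25.030, 0.000) km/h.
Velocity relative to ground = (-339.646, 467.482) + (-25.030, 0.000) = (-364.676, 467.482) km/h.
Speed = |(-364.676, 467.482)| = 592.898 km/h.

592.90 km/h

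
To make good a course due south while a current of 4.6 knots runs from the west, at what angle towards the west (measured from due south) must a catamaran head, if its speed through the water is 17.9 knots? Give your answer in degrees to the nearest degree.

15°

The current pushes perpendicular to the desired track; the heading must have a component into the current equal to 4.6 knots: 17.9 sin θ = 4.6.
sin θ = 0.2570, so θ = 14.891°.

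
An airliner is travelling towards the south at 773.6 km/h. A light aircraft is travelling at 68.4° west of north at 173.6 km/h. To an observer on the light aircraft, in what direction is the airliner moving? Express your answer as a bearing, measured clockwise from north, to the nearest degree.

Taking east as x and north as y: airliner velocity = (0.000, -773.600) km/h; light aircraft velocity = (-161.409, 63.906) km/h.
Velocity of airliner relative to light aircraft = (0.000, -773.600) − (-161.409, 63.906) = (161.409, -837.506) km/h.
Bearing = atan2(161.41, -837.51) = 169.09° clockwise from north.

169°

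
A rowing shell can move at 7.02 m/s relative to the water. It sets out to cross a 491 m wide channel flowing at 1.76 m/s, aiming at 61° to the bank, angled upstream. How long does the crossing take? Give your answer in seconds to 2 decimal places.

79.97 s

The component of the rowing shell's velocity perpendicular to the bank is 7.02 × sin 61° = 6.140 m/s.
The current is parallel to the bank, so it does not affect the crossing time.
Time = 491 / 6.140 = 79.970 s.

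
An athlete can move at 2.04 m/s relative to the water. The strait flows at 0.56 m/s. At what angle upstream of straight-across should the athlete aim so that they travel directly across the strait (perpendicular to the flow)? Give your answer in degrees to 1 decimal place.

15.9°

To cancel the current, the upstream component of the athlete's velocity must equal the flow: 2.04 sin θ = 0.56.
sin θ = 0.56 / 2.04 = 0.2745.
θ = arcsin(0.2745) = 15.933°.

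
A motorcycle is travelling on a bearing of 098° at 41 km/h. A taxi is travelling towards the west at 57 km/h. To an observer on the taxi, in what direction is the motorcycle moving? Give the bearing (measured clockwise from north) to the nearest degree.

093°

Taking east as x and north as y: motorcycle velocity = (40.601, -5.706) km/h; taxi velocity = (-57.000, 0.000) km/h.
Velocity of motorcycle relative to taxi = (40.601, -5.706) − (-57.000, 0.000) = (97.601, -5.706) km/h.
Bearing = atan2(97.60, -5.71) = 93.35° clockwise from north.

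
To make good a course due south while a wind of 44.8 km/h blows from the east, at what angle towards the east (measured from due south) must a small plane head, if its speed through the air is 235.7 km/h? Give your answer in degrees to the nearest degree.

The wind pushes perpendicular to the desired track; the heading must have a component into the wind equal to 44.8 km/h: 235.7 sin θ = 44.8.
sin θ = 0.1901, so θ = 10.957°.

11°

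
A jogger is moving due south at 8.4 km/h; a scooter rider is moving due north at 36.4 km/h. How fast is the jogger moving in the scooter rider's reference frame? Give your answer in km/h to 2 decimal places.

44.80 km/h

Taking east as x and north as y: jogger velocity = (0.000, -8.400) km/h; scooter rider velocity = (0.000, 36.400) km/h.
Velocity of jogger relative to scooter rider = (0.000, -8.400) − (0.000, 36.400) = (0.000, -44.800) km/h.
Magnitude = |(0.000, -44.800)| = 44.800 km/h.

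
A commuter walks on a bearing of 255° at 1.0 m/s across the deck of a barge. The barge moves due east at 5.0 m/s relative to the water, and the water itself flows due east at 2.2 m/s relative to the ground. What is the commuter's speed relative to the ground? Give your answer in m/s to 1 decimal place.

6.2 m/s

In east/north components (m/s): commuter relative to barge = (-0.966, -0.259); barge relative to water = (5.000, 0.000); water relative to ground = (2.200, 0.000).
Sum = (6.234, -0.259) m/s.
Speed = |(6.234, -0.259)| = 6.239 m/s.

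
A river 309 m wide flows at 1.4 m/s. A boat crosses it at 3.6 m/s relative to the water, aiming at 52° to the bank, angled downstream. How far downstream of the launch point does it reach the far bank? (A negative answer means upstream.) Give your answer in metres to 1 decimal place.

393.9 m

Perpendicular speed = 2.837 m/s; crossing time = 309 / 2.837 = 108.924 s.
Net downstream speed = 3.616 m/s.
Drift = 3.616 × 108.924 = 393.911 m (downstream).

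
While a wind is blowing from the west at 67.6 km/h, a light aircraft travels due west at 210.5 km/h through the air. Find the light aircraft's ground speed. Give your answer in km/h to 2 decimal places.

142.90 km/h

Taking east as x and north as y: velocity relative to the air = (-210.500, 0.000) km/h; the air relative to ground = (67.600, 0.000) km/h.
Velocity relative to ground = (-210.500, 0.000) + (67.600, 0.000) = (-142.900, 0.000) km/h.
Speed = |(-142.900, 0.000)| = 142.900 km/h.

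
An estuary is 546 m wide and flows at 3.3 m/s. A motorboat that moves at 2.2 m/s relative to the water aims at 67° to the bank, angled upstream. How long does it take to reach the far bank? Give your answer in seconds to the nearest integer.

270 s

The component of the motorboat's velocity perpendicular to the bank is 2.2 × sin 67° = 2.025 m/s.
The flow acts along the bank and has no component across it.
Time = 546 / 2.025 = 269.615 s.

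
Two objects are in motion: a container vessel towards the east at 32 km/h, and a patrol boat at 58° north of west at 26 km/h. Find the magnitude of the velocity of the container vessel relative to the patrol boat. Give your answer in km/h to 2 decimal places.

50.81 km/h

Taking east as x and north as y: container vessel velocity = (32.000, 0.000) km/h; patrol boat velocity = (-13.778, 22.049) km/h.
Velocity of container vessel relative to patrol boat = (32.000, 0.000) − (-13.778, 22.049) = (45.778, -22.049) km/h.
Magnitude = |(45.778, -22.049)| = 50.811 km/h.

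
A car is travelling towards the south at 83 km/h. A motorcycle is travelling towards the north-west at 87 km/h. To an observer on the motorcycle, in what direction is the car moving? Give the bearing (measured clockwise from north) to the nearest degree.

157°

Taking east as x and north as y: car velocity = (0.000, -83.000) km/h; motorcycle velocity = (-61.518, 61.518) km/h.
Velocity of car relative to motorcycle = (0.000, -83.000) − (-61.518, 61.518) = (61.518, -144.518) km/h.
Bearing = atan2(61.52, -144.52) = 156.94° clockwise from north.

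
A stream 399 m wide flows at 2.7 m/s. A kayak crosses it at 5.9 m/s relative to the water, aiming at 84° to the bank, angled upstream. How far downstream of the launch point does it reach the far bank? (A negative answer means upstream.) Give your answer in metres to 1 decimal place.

141.7 m

Perpendicular speed = 5.868 m/s; crossing time = 399 / 5.868 = 68.000 s.
Net downstream speed = 2.083 m/s.
Drift = 2.083 × 68.000 = 141.662 m (downstream).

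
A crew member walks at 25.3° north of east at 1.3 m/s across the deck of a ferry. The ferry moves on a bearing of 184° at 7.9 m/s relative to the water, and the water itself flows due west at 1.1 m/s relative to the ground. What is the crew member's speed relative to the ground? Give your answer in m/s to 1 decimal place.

In east/north components (m/s): crew member relative to ferry = (1.175, 0.556); ferry relative to water = (-0.551, -7.881); water relative to ground = (-1.100, 0.000).
Sum = (-0.476, -7.325) m/s.
Speed = |(-0.476, -7.325)| = 7.341 m/s.

7.3 m/s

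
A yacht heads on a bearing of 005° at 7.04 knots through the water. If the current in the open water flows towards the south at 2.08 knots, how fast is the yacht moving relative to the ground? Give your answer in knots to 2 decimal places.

4.97 knots

Taking east as x and north as y: velocity relative to the water = (0.614, 7.013) knots; the water relative to ground = (0.000, -2.080) knots.
Velocity relative to ground = (0.614, 7.013) + (0.000, -2.080) = (0.614, 4.933) knots.
Speed = |(0.614, 4.933)| = 4.971 knots.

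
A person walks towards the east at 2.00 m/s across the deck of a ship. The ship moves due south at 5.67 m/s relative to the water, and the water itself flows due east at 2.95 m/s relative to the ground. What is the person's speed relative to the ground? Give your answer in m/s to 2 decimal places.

7.53 m/s

In east/north components (m/s): person relative to ship = (2.000, 0.000); ship relative to water = (0.000, -5.670); water relative to ground = (2.950, 0.000).
Sum = (4.950, -5.670) m/s.
Speed = |(4.950, -5.670)| = 7.527 m/s.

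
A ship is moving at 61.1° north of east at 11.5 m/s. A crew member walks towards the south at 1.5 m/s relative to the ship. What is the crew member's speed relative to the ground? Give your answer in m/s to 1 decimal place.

10.2 m/s

Taking east as x and north as y: ship velocity = (5.558, 10.068) m/s; crew member velocity relative to ship = (0.000, -1.500) m/s.
Velocity relative to ground = (5.558, 10.068) + (0.000, -1.500) = (5.558, 8.568) m/s.
Speed = |(5.558, 8.568)| = 10.213 m/s.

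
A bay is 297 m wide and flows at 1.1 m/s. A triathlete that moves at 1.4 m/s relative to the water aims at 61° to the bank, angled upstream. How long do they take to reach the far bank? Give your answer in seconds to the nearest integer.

The component of the triathlete's velocity perpendicular to the bank is 1.4 × sin 61° = 1.224 m/s.
The current is parallel to the bank, so it does not affect the crossing time.
Time = 297 / 1.224 = 242.554 s.

243 s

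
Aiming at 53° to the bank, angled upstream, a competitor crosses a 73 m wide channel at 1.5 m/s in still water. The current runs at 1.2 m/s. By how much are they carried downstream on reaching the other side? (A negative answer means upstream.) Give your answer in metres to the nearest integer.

Perpendicular speed = 1.198 m/s; crossing time = 73 / 1.198 = 60.937 s.
Net downstream speed = 0.297 m/s.
Drift = 0.297 × 60.937 = 18.115 m (downstream).

18 m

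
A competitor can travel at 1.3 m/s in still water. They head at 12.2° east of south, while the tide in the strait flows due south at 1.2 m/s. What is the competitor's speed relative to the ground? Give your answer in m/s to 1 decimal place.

2.5 m/s

Taking east as x and north as y: velocity relative to the water = (0.275, -1.271) m/s; the water relative to ground = (0.000, -1.200) m/s.
Velocity relative to ground = (0.275, -1.271) + (0.000, -1.200) = (0.275, -2.471) m/s.
Speed = |(0.275, -2.471)| = 2.486 m/s.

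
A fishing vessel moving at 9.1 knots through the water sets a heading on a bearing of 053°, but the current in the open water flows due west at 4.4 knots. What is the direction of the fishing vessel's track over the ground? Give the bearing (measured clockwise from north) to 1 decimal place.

027.6°

Taking east as x and north as y: velocity relative to the water = (7.268, 5.477) knots; the water relative to ground = (-4.400, 0.000) knots.
Velocity relative to ground = (7.268, 5.477) + (-4.400, 0.000) = (2.868, 5.477) knots.
Bearing = atan2(2.87, 5.48) = 27.64° clockwise from north.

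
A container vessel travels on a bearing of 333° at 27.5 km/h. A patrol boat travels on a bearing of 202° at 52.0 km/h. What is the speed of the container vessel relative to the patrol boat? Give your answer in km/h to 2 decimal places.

73.05 km/h

Taking east as x and north as y: container vessel velocity = (-12.485, 24.503) km/h; patrol boat velocity = (-19.480, -48.214) km/h.
Velocity of container vessel relative to patrol boat = (-12.485, 24.503) − (-19.480, -48.214) = (6.995, 72.716) km/h.
Magnitude = |(6.995, 72.716)| = 73.052 km/h.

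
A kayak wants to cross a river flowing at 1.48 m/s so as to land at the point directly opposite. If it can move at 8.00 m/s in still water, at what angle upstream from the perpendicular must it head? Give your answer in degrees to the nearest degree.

11°

To cancel the current, the upstream component of the kayak's velocity must equal the flow: 8.00 sin θ = 1.48.
sin θ = 1.48 / 8.00 = 0.1850.
θ = arcsin(0.1850) = 10.661°.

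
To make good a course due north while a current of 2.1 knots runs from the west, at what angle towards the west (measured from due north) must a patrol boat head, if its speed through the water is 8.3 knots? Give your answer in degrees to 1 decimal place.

14.7°

The current pushes perpendicular to the desired track; the heading must have a component into the current equal to 2.1 knots: 8.3 sin θ = 2.1.
sin θ = 0.2530, so θ = 14.656°.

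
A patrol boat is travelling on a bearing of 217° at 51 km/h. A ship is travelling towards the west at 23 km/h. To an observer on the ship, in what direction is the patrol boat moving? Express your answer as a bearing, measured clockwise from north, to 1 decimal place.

190.7°

Taking east as x and north as y: patrol boat velocity = (-30.693, -40.730) km/h; ship velocity = (-23.000, 0.000) km/h.
Velocity of patrol boat relative to ship = (-30.693, -40.730) − (-23.000, 0.000) = (-7.693, -40.730) km/h.
Bearing = atan2(-7.69, -40.73) = 190.70° clockwise from north.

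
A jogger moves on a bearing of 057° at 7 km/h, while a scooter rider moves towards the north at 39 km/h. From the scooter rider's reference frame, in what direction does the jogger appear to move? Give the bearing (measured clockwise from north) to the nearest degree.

171°

Taking east as x and north as y: jogger velocity = (5.871, 3.812) km/h; scooter rider velocity = (0.000, 39.000) km/h.
Velocity of jogger relative to scooter rider = (5.871, 3.812) − (0.000, 39.000) = (5.871, -35.188) km/h.
Bearing = atan2(5.87, -35.19) = 170.53° clockwise from north.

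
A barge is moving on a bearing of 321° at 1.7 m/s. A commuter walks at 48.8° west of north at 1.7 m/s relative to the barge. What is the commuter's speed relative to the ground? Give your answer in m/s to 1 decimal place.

3.4 m/s

Taking east as x and north as y: barge velocity = (-1.070, 1.321) m/s; commuter velocity relative to barge = (-1.279, 1.120) m/s.
Velocity relative to ground = (-1.070, 1.321) + (-1.279, 1.120) = (-2.349, 2.441) m/s.
Speed = |(-2.349, 2.441)| = 3.388 m/s.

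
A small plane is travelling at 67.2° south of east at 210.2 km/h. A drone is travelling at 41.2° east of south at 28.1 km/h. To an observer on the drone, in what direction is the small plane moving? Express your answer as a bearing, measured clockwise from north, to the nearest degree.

160°

Taking east as x and north as y: small plane velocity = (81.456, -193.776) km/h; drone velocity = (18.509, -21.143) km/h.
Velocity of small plane relative to drone = (81.456, -193.776) − (18.509, -21.143) = (62.947, -172.633) km/h.
Bearing = atan2(62.95, -172.63) = 159.97° clockwise from north.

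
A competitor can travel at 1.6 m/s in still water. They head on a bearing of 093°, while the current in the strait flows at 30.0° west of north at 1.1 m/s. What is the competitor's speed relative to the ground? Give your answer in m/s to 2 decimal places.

Taking east as x and north as y: velocity relative to the water = (1.598, -0.084) m/s; the water relative to ground = (-0.550, 0.953) m/s.
Velocity relative to ground = (1.598, -0.084) + (-0.550, 0.953) = (1.048, 0.869) m/s.
Speed = |(1.048, 0.869)| = 1.361 m/s.

1.36 m/s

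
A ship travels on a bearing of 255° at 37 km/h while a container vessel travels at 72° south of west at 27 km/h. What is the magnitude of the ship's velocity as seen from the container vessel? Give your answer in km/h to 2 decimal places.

Taking east as x and north as y: ship velocity = (-35.739, -9.576) km/h; container vessel velocity = (-8.343, -25.679) km/h.
Velocity of ship relative to container vessel = (-35.739, -9.576) − (-8.343, -25.679) = (-27.396, 16.102) km/h.
Magnitude = |(-27.396, 16.102)| = 31.778 km/h.

31.78 km/h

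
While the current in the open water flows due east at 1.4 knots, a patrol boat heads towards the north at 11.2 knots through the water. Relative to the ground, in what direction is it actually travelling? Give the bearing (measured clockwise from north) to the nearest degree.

Taking east as x and north as y: velocity relative to the water = (0.000, 11.200) knots; the water relative to ground = (1.400, 0.000) knots.
Velocity relative to ground = (0.000, 11.200) + (1.400, 0.000) = (1.400, 11.200) knots.
Bearing = atan2(1.40, 11.20) = 7.13° clockwise from north.

007°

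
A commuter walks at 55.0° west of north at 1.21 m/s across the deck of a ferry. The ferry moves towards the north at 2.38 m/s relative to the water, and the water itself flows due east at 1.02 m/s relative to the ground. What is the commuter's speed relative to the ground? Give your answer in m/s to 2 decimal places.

3.07 m/s

In east/north components (m/s): commuter relative to ferry = (-0.991, 0.694); ferry relative to water = (0.000, 2.380); water relative to ground = (1.020, 0.000).
Sum = (0.029, 3.074) m/s.
Speed = |(0.029, 3.074)| = 3.074 m/s.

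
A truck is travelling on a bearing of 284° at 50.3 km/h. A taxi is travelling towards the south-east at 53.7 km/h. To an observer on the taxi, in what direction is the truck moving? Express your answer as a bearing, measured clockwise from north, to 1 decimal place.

300.0°

Taking east as x and north as y: truck velocity = (-48.806, 12.169) km/h; taxi velocity = (37.972, -37.972) km/h.
Velocity of truck relative to taxi = (-48.806, 12.169) − (37.972, -37.972) = (-86.778, 50.140) km/h.
Bearing = atan2(-86.78, 50.14) = 300.02° clockwise from north.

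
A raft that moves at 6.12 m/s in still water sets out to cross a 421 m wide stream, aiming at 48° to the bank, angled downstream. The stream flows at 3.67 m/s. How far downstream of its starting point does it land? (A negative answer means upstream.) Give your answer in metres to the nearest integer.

Perpendicular speed = 4.548 m/s; crossing time = 421 / 4.548 = 92.567 s.
Net downstream speed = 7.765 m/s.
Drift = 7.765 × 92.567 = 718.792 m (downstream).

719 m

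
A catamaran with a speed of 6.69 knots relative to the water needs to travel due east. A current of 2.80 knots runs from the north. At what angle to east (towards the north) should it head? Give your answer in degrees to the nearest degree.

25°

The current pushes perpendicular to the desired track; the heading must have a component into the current equal to 2.80 knots: 6.69 sin θ = 2.80.
sin θ = 0.4185, so θ = 24.742°.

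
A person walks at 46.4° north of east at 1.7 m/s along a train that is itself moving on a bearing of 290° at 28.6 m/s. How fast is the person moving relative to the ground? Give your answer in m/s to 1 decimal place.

28.0 m/s

Taking east as x and north as y: train velocity = (-26.875, 9.782) m/s; person velocity relative to train = (1.172, 1.231) m/s.
Velocity relative to ground = (-26.875, 9.782) + (1.172, 1.231) = (-25.703, 11.013) m/s.
Speed = |(-25.703, 11.013)| = 27.963 m/s.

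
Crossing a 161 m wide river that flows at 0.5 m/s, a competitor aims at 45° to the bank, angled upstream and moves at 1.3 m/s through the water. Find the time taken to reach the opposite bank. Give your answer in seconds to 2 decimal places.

175.14 s

The component of the competitor's velocity perpendicular to the bank is 1.3 × sin 45° = 0.919 m/s.
Only the cross-stream component determines the crossing time; the current contributes nothing perpendicular to the bank.
Time = 161 / 0.919 = 175.145 s.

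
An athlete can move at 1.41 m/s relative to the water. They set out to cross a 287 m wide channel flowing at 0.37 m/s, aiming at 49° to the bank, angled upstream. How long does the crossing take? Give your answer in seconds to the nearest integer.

270 s

The component of the athlete's velocity perpendicular to the bank is 1.41 × sin 49° = 1.064 m/s.
Only the cross-stream component determines the crossing time; the current contributes nothing perpendicular to the bank.
Time = 287 / 1.064 = 269.701 s.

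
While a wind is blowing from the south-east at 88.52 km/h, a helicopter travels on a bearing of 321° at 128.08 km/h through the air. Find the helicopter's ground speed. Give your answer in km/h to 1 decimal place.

216.3 km/h

Taking east as x and north as y: velocity relative to the air = (-80.603, 99.537) km/h; the air relative to ground = (-62.593, 62.593) km/h.
Velocity relative to ground = (-80.603, 99.537) + (-62.593, 62.593) = (-143.196, 162.130) km/h.
Speed = |(-143.196, 162.130)| = 216.313 km/h.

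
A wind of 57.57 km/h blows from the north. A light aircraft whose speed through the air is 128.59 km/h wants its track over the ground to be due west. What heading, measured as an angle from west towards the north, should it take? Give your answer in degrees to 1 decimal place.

The wind pushes perpendicular to the desired track; the heading must have a component into the wind equal to 57.57 km/h: 128.59 sin θ = 57.57.
sin θ = 0.4477, so θ = 26.596°.

26.6°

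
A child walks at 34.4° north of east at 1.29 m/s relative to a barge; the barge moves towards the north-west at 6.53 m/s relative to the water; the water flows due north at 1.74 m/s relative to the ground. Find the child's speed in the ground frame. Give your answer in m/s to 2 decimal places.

In east/north components (m/s): child relative to barge = (1.064, 0.729); barge relative to water = (-4.617, 4.617); water relative to ground = (0.000, 1.740).
Sum = (-3.553, 7.086) m/s.
Speed = |(-3.553, 7.086)| = 7.927 m/s.

7.93 m/s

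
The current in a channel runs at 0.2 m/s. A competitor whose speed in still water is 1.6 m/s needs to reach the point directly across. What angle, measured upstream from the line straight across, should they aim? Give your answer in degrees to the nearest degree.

7°

To cancel the current, the upstream component of the competitor's velocity must equal the flow: 1.6 sin θ = 0.2.
sin θ = 0.2 / 1.6 = 0.1250.
θ = arcsin(0.1250) = 7.181°.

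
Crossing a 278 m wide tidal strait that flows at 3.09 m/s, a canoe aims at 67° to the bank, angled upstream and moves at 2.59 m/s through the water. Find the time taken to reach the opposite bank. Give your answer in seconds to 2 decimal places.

The component of the canoe's velocity perpendicular to the bank is 2.59 × sin 67° = 2.384 m/s.
The current is parallel to the bank, so it does not affect the crossing time.
Time = 278 / 2.384 = 116.605 s.

116.61 s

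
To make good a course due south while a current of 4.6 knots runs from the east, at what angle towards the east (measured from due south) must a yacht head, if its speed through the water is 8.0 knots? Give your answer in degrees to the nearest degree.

The current pushes perpendicular to the desired track; the heading must have a component into the current equal to 4.6 knots: 8.0 sin θ = 4.6.
sin θ = 0.5750, so θ = 35.100°.

35°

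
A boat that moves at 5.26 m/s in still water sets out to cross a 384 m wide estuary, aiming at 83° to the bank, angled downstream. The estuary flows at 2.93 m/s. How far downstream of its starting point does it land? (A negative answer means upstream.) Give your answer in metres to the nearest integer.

Perpendicular speed = 5.221 m/s; crossing time = 384 / 5.221 = 73.552 s.
Net downstream speed = 3.571 m/s.
Drift = 3.571 × 73.552 = 262.657 m (downstream).

263 m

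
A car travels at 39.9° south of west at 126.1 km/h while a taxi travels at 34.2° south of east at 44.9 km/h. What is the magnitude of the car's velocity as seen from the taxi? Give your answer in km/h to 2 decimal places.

Taking east as x and north as y: car velocity = (-96.740, -80.887) km/h; taxi velocity = (37.136, -25.238) km/h.
Velocity of car relative to taxi = (-96.740, -80.887) − (37.136, -25.238) = (-133.875, -55.649) km/h.
Magnitude = |(-133.875, -55.649)| = 144.981 km/h.

144.98 km/h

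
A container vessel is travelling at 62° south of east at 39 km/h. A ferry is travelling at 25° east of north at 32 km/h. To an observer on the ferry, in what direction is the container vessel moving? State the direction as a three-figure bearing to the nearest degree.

Taking east as x and north as y: container vessel velocity = (18.309, -34.435) km/h; ferry velocity = (13.524, 29.002) km/h.
Velocity of container vessel relative to ferry = (18.309, -34.435) − (13.524, 29.002) = (4.786, -63.437) km/h.
Bearing = atan2(4.79, -63.44) = 175.69° clockwise from north.

176°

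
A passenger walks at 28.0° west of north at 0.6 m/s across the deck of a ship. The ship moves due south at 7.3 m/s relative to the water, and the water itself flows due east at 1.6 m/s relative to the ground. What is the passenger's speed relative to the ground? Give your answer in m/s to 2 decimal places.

6.90 m/s

In east/north components (m/s): passenger relative to ship = (-0.282, 0.530); ship relative to water = (0.000, -7.300); water relative to ground = (1.600, 0.000).
Sum = (1.318, -6.770) m/s.
Speed = |(1.318, -6.770)| = 6.897 m/s.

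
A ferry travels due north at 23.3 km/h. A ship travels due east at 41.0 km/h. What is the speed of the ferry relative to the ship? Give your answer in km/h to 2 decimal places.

47.16 km/h

Taking east as x and north as y: ferry velocity = (0.000, 23.300) km/h; ship velocity = (41.000, 0.000) km/h.
Velocity of ferry relative to ship = (0.000, 23.300) − (41.000, 0.000) = (-41.000, 23.300) km/h.
Magnitude = |(-41.000, 23.300)| = 47.158 km/h.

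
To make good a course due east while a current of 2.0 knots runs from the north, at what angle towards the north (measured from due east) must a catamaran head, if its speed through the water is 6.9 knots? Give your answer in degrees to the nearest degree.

The current pushes perpendicular to the desired track; the heading must have a component into the current equal to 2.0 knots: 6.9 sin θ = 2.0.
sin θ = 0.2899, so θ = 16.849°.

17°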